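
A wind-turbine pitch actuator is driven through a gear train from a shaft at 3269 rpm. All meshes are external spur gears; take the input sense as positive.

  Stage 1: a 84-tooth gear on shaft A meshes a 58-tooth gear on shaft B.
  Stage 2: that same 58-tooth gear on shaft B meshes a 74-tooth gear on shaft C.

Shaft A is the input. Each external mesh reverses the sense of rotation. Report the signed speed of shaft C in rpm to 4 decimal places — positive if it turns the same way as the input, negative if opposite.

Stage 1 [84T→58T]: ω = 3269.0000×84/58 = 4734.4138 rpm, dir flips to −; running = −4734.4138
Stage 2 [58T→74T]: ω = 4734.4138×58/74 = 3710.7568 rpm, dir flips to +; running = +3710.7568

+3710.7568 rpm (same as input, |ω| = 3710.7568 rpm)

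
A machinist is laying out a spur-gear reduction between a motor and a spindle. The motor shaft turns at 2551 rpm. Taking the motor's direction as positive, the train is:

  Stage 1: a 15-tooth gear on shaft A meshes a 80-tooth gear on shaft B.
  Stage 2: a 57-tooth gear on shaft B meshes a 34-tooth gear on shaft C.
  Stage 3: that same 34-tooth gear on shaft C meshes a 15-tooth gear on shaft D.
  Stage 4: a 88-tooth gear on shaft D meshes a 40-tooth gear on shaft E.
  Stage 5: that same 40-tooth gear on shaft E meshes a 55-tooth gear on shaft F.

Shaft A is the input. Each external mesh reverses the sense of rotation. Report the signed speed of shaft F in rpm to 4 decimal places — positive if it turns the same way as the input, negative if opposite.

-2908.1400 rpm (opposite to input, |ω| = 2908.1400 rpm)

Stage 1 [15T→80T]: ω = 2551.0000×15/80 = 478.3125 rpm, dir flips to −; running = −478.3125
Stage 2 [57T→34T]: ω = 478.3125×57/34 = 801.8768 rpm, dir flips to +; running = +801.8768
Stage 3 [34T→15T]: ω = 801.8768×34/15 = 1817.5875 rpm, dir flips to −; running = −1817.5875
Stage 4 [88T→40T]: ω = 1817.5875×88/40 = 3998.6925 rpm, dir flips to +; running = +3998.6925
Stage 5 [40T→55T]: ω = 3998.6925×40/55 = 2908.1400 rpm, dir flips to −; running = −2908.1400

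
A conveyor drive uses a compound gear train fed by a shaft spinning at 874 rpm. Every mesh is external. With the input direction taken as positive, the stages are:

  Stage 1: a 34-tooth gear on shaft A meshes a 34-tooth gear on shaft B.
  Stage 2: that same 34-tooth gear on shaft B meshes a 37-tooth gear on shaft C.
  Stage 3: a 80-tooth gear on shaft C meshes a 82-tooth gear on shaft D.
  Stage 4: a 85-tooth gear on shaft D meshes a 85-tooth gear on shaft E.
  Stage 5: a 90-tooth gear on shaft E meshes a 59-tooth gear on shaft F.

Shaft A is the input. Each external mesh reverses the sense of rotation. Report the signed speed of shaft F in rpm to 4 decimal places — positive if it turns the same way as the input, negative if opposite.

Stage 1 [34T→34T]: ω = 874.0000×34/34 = 874.0000 rpm, dir flips to −; running = −874.0000
Stage 2 [34T→37T]: ω = 874.0000×34/37 = 803.1351 rpm, dir flips to +; running = +803.1351
Stage 3 [80T→82T]: ω = 803.1351×80/82 = 783.5465 rpm, dir flips to −; running = −783.5465
Stage 4 [85T→85T]: ω = 783.5465×85/85 = 783.5465 rpm, dir flips to +; running = +783.5465
Stage 5 [90T→59T]: ω = 783.5465×90/59 = 1195.2404 rpm, dir flips to −; running = −1195.2404

-1195.2404 rpm (opposite to input, |ω| = 1195.2404 rpm)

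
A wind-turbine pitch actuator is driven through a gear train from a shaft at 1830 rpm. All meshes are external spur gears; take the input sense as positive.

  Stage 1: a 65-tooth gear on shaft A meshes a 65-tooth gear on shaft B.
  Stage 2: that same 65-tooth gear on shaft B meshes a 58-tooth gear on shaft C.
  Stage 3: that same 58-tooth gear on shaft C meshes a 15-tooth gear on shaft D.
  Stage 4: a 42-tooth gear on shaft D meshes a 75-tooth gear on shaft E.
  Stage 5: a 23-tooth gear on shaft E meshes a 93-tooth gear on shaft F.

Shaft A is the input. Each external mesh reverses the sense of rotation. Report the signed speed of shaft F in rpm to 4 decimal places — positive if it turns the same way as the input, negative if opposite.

-1098.2624 rpm (opposite to input, |ω| = 1098.2624 rpm)

Stage 1 [65T→65T]: ω = 1830.0000×65/65 = 1830.0000 rpm, dir flips to −; running = −1830.0000
Stage 2 [65T→58T]: ω = 1830.0000×65/58 = 2050.8621 rpm, dir flips to +; running = +2050.8621
Stage 3 [58T→15T]: ω = 2050.8621×58/15 = 7930.0000 rpm, dir flips to −; running = −7930.0000
Stage 4 [42T→75T]: ω = 7930.0000×42/75 = 4440.8000 rpm, dir flips to +; running = +4440.8000
Stage 5 [23T→93T]: ω = 4440.8000×23/93 = 1098.2624 rpm, dir flips to −; running = −1098.2624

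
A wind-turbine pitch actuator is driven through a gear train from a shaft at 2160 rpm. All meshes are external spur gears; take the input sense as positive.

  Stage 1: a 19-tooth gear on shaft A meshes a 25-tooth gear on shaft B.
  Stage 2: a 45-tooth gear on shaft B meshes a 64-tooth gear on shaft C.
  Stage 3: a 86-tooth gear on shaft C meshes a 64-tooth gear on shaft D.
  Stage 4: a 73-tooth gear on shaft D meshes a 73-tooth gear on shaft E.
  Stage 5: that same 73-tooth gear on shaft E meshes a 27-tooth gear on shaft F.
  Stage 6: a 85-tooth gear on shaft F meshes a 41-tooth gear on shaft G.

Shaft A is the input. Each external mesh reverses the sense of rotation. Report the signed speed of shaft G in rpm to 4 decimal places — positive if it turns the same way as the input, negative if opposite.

Stage 1 [19T→25T]: ω = 2160.0000×19/25 = 1641.6000 rpm, dir flips to −; running = −1641.6000
Stage 2 [45T→64T]: ω = 1641.6000×45/64 = 1154.2500 rpm, dir flips to +; running = +1154.2500
Stage 3 [86T→64T]: ω = 1154.2500×86/64 = 1551.0234 rpm, dir flips to −; running = −1551.0234
Stage 4 [73T→73T]: ω = 1551.0234×73/73 = 1551.0234 rpm, dir flips to +; running = +1551.0234
Stage 5 [73T→27T]: ω = 1551.0234×73/27 = 4193.5078 rpm, dir flips to −; running = −4193.5078
Stage 6 [85T→41T]: ω = 4193.5078×85/41 = 8693.8577 rpm, dir flips to +; running = +8693.8577

+8693.8577 rpm (same as input, |ω| = 8693.8577 rpm)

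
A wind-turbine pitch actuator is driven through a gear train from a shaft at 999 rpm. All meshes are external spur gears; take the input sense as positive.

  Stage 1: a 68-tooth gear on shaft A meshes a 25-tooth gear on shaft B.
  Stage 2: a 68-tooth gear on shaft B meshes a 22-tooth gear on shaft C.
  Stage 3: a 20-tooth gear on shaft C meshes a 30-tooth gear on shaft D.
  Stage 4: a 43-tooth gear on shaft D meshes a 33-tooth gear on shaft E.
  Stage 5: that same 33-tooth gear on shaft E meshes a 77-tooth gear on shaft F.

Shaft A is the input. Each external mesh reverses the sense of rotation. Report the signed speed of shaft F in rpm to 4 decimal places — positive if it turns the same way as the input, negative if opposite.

Stage 1 [68T→25T]: ω = 999.0000×68/25 = 2717.2800 rpm, dir flips to −; running = −2717.2800
Stage 2 [68T→22T]: ω = 2717.2800×68/22 = 8398.8655 rpm, dir flips to +; running = +8398.8655
Stage 3 [20T→30T]: ω = 8398.8655×20/30 = 5599.2436 rpm, dir flips to −; running = −5599.2436
Stage 4 [43T→33T]: ω = 5599.2436×43/33 = 7295.9841 rpm, dir flips to +; running = +7295.9841
Stage 5 [33T→77T]: ω = 7295.9841×33/77 = 3126.8503 rpm, dir flips to −; running = −3126.8503

-3126.8503 rpm (opposite to input, |ω| = 3126.8503 rpm)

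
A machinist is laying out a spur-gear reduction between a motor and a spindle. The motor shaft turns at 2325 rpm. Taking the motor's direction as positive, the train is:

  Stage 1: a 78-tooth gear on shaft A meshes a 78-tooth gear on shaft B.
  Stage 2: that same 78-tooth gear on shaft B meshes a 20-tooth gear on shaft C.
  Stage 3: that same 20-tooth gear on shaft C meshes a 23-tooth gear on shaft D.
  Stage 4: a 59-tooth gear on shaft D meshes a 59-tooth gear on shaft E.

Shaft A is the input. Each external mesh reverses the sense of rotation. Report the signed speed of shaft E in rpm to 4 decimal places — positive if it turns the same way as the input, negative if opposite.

+7884.7826 rpm (same as input, |ω| = 7884.7826 rpm)

Stage 1 [78T→78T]: ω = 2325.0000×78/78 = 2325.0000 rpm, dir flips to −; running = −2325.0000
Stage 2 [78T→20T]: ω = 2325.0000×78/20 = 9067.5000 rpm, dir flips to +; running = +9067.5000
Stage 3 [20T→23T]: ω = 9067.5000×20/23 = 7884.7826 rpm, dir flips to −; running = −7884.7826
Stage 4 [59T→59T]: ω = 7884.7826×59/59 = 7884.7826 rpm, dir flips to +; running = +7884.7826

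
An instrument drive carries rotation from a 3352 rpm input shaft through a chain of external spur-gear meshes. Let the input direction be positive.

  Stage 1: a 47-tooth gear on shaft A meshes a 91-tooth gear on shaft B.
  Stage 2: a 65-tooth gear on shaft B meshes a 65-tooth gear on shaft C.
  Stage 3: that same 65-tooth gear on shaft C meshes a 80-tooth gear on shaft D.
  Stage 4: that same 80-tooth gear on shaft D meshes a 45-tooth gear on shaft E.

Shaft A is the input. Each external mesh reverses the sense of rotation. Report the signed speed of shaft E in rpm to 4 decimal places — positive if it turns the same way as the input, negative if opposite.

Stage 1 [47T→91T]: ω = 3352.0000×47/91 = 1731.2527 rpm, dir flips to −; running = −1731.2527
Stage 2 [65T→65T]: ω = 1731.2527×65/65 = 1731.2527 rpm, dir flips to +; running = +1731.2527
Stage 3 [65T→80T]: ω = 1731.2527×65/80 = 1406.6429 rpm, dir flips to −; running = −1406.6429
Stage 4 [80T→45T]: ω = 1406.6429×80/45 = 2500.6984 rpm, dir flips to +; running = +2500.6984

+2500.6984 rpm (same as input, |ω| = 2500.6984 rpm)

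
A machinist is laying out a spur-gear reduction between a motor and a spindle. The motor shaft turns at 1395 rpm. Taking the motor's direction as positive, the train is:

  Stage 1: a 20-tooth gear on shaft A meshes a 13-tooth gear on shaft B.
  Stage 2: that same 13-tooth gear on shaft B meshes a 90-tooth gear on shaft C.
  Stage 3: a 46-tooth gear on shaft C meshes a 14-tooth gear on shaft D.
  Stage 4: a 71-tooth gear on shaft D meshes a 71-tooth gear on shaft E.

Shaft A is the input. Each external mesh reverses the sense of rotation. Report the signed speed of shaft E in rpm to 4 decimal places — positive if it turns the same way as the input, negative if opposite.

+1018.5714 rpm (same as input, |ω| = 1018.5714 rpm)

Stage 1 [20T→13T]: ω = 1395.0000×20/13 = 2146.1538 rpm, dir flips to −; running = −2146.1538
Stage 2 [13T→90T]: ω = 2146.1538×13/90 = 310.0000 rpm, dir flips to +; running = +310.0000
Stage 3 [46T→14T]: ω = 310.0000×46/14 = 1018.5714 rpm, dir flips to −; running = −1018.5714
Stage 4 [71T→71T]: ω = 1018.5714×71/71 = 1018.5714 rpm, dir flips to +; running = +1018.5714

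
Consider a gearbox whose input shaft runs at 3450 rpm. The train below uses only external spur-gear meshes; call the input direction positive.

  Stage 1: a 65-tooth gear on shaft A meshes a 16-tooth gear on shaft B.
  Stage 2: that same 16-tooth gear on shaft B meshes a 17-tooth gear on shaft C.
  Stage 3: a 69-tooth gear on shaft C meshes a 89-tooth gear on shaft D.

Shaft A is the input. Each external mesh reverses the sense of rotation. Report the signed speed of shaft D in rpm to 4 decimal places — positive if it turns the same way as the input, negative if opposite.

-10226.8672 rpm (opposite to input, |ω| = 10226.8672 rpm)

Stage 1 [65T→16T]: ω = 3450.0000×65/16 = 14015.6250 rpm, dir flips to −; running = −14015.6250
Stage 2 [16T→17T]: ω = 14015.6250×16/17 = 13191.1765 rpm, dir flips to +; running = +13191.1765
Stage 3 [69T→89T]: ω = 13191.1765×69/89 = 10226.8672 rpm, dir flips to −; running = −10226.8672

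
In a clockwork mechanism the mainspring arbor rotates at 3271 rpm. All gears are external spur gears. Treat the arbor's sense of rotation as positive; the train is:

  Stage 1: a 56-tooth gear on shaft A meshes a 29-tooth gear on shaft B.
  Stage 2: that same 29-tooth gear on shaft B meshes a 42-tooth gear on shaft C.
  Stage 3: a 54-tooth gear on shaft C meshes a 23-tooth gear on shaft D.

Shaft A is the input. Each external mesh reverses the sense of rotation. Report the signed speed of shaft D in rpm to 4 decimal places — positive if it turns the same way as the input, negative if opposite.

Stage 1 [56T→29T]: ω = 3271.0000×56/29 = 6316.4138 rpm, dir flips to −; running = −6316.4138
Stage 2 [29T→42T]: ω = 6316.4138×29/42 = 4361.3333 rpm, dir flips to +; running = +4361.3333
Stage 3 [54T→23T]: ω = 4361.3333×54/23 = 10239.6522 rpm, dir flips to −; running = −10239.6522

-10239.6522 rpm (opposite to input, |ω| = 10239.6522 rpm)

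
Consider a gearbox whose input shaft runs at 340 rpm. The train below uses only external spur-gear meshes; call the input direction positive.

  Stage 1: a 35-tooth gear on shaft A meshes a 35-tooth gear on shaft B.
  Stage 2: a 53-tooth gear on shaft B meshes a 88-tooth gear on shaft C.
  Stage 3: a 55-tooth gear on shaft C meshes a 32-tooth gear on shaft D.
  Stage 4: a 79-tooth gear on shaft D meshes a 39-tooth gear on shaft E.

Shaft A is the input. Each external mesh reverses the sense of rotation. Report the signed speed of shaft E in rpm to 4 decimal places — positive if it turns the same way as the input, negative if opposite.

Stage 1 [35T→35T]: ω = 340.0000×35/35 = 340.0000 rpm, dir flips to −; running = −340.0000
Stage 2 [53T→88T]: ω = 340.0000×53/88 = 204.7727 rpm, dir flips to +; running = +204.7727
Stage 3 [55T→32T]: ω = 204.7727×55/32 = 351.9531 rpm, dir flips to −; running = −351.9531
Stage 4 [79T→39T]: ω = 351.9531×79/39 = 712.9307 rpm, dir flips to +; running = +712.9307

+712.9307 rpm (same as input, |ω| = 712.9307 rpm)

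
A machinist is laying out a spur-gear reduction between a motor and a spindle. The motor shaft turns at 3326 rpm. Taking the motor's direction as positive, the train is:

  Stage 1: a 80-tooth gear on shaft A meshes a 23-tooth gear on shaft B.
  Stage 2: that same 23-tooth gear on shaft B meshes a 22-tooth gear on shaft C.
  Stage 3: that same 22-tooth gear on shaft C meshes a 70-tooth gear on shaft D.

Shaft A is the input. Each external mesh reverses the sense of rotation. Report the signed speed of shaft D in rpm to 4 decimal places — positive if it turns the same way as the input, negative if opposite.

-3801.1429 rpm (opposite to input, |ω| = 3801.1429 rpm)

Stage 1 [80T→23T]: ω = 3326.0000×80/23 = 11568.6957 rpm, dir flips to −; running = −11568.6957
Stage 2 [23T→22T]: ω = 11568.6957×23/22 = 12094.5455 rpm, dir flips to +; running = +12094.5455
Stage 3 [22T→70T]: ω = 12094.5455×22/70 = 3801.1429 rpm, dir flips to −; running = −3801.1429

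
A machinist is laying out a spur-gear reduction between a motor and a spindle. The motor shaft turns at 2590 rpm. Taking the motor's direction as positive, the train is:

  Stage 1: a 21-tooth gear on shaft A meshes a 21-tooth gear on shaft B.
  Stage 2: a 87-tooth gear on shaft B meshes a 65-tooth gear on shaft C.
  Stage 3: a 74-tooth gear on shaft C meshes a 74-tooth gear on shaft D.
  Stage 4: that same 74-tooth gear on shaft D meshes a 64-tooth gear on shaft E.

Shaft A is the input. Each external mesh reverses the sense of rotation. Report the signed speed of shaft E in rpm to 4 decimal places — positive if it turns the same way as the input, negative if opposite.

Stage 1 [21T→21T]: ω = 2590.0000×21/21 = 2590.0000 rpm, dir flips to −; running = −2590.0000
Stage 2 [87T→65T]: ω = 2590.0000×87/65 = 3466.6154 rpm, dir flips to +; running = +3466.6154
Stage 3 [74T→74T]: ω = 3466.6154×74/74 = 3466.6154 rpm, dir flips to −; running = −3466.6154
Stage 4 [74T→64T]: ω = 3466.6154×74/64 = 4008.2740 rpm, dir flips to +; running = +4008.2740

+4008.2740 rpm (same as input, |ω| = 4008.2740 rpm)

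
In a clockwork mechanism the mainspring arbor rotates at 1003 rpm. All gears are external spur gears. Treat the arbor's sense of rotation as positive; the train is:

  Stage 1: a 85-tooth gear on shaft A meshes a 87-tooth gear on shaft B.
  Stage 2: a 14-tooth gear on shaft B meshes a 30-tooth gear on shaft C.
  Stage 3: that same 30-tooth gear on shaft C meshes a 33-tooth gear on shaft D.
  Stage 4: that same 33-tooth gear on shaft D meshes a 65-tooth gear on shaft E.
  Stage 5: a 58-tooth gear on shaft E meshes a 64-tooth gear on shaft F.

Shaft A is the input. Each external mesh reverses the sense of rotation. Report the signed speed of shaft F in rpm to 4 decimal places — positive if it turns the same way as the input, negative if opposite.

Stage 1 [85T→87T]: ω = 1003.0000×85/87 = 979.9425 rpm, dir flips to −; running = −979.9425
Stage 2 [14T→30T]: ω = 979.9425×14/30 = 457.3065 rpm, dir flips to +; running = +457.3065
Stage 3 [30T→33T]: ω = 457.3065×30/33 = 415.7332 rpm, dir flips to −; running = −415.7332
Stage 4 [33T→65T]: ω = 415.7332×33/65 = 211.0645 rpm, dir flips to +; running = +211.0645
Stage 5 [58T→64T]: ω = 211.0645×58/64 = 191.2772 rpm, dir flips to −; running = −191.2772

-191.2772 rpm (opposite to input, |ω| = 191.2772 rpm)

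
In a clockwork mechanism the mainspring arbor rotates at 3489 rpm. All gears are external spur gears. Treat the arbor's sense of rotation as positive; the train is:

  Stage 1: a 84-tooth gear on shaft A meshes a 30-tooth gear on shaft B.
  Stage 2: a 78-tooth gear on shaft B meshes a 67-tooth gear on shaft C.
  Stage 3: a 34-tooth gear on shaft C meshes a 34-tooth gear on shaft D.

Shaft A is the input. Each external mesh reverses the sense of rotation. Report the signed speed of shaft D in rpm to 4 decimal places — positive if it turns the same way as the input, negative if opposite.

-11373.0985 rpm (opposite to input, |ω| = 11373.0985 rpm)

Stage 1 [84T→30T]: ω = 3489.0000×84/30 = 9769.2000 rpm, dir flips to −; running = −9769.2000
Stage 2 [78T→67T]: ω = 9769.2000×78/67 = 11373.0985 rpm, dir flips to +; running = +11373.0985
Stage 3 [34T→34T]: ω = 11373.0985×34/34 = 11373.0985 rpm, dir flips to −; running = −11373.0985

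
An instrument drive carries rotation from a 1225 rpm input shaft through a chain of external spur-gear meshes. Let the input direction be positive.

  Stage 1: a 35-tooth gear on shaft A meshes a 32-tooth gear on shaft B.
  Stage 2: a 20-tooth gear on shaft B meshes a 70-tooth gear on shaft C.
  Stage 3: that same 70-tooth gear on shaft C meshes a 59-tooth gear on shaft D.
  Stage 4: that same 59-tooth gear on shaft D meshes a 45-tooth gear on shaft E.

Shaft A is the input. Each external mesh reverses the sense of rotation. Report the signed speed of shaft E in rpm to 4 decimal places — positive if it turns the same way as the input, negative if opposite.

Stage 1 [35T→32T]: ω = 1225.0000×35/32 = 1339.8438 rpm, dir flips to −; running = −1339.8438
Stage 2 [20T→70T]: ω = 1339.8438×20/70 = 382.8125 rpm, dir flips to +; running = +382.8125
Stage 3 [70T→59T]: ω = 382.8125×70/59 = 454.1843 rpm, dir flips to −; running = −454.1843
Stage 4 [59T→45T]: ω = 454.1843×59/45 = 595.4861 rpm, dir flips to +; running = +595.4861

+595.4861 rpm (same as input, |ω| = 595.4861 rpm)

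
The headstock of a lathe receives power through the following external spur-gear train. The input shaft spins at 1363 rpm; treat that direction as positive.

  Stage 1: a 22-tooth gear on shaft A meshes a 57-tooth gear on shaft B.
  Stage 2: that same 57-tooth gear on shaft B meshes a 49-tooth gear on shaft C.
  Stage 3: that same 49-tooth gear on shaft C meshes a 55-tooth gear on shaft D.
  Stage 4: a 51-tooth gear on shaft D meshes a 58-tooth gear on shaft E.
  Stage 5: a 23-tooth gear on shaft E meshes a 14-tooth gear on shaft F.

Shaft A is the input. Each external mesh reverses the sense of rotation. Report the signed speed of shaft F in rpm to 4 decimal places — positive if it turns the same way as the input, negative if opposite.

Stage 1 [22T→57T]: ω = 1363.0000×22/57 = 526.0702 rpm, dir flips to −; running = −526.0702
Stage 2 [57T→49T]: ω = 526.0702×57/49 = 611.9592 rpm, dir flips to +; running = +611.9592
Stage 3 [49T→55T]: ω = 611.9592×49/55 = 545.2000 rpm, dir flips to −; running = −545.2000
Stage 4 [51T→58T]: ω = 545.2000×51/58 = 479.4000 rpm, dir flips to +; running = +479.4000
Stage 5 [23T→14T]: ω = 479.4000×23/14 = 787.5857 rpm, dir flips to −; running = −787.5857

-787.5857 rpm (opposite to input, |ω| = 787.5857 rpm)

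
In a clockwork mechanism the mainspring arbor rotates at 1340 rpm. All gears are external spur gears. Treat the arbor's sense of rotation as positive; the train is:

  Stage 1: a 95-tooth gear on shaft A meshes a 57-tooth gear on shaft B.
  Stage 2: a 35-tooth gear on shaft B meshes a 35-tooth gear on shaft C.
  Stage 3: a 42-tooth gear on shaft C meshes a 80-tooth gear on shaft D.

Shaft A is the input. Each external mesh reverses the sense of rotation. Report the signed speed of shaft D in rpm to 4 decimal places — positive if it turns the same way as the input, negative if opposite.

-1172.5000 rpm (opposite to input, |ω| = 1172.5000 rpm)

Stage 1 [95T→57T]: ω = 1340.0000×95/57 = 2233.3333 rpm, dir flips to −; running = −2233.3333
Stage 2 [35T→35T]: ω = 2233.3333×35/35 = 2233.3333 rpm, dir flips to +; running = +2233.3333
Stage 3 [42T→80T]: ω = 2233.3333×42/80 = 1172.5000 rpm, dir flips to −; running = −1172.5000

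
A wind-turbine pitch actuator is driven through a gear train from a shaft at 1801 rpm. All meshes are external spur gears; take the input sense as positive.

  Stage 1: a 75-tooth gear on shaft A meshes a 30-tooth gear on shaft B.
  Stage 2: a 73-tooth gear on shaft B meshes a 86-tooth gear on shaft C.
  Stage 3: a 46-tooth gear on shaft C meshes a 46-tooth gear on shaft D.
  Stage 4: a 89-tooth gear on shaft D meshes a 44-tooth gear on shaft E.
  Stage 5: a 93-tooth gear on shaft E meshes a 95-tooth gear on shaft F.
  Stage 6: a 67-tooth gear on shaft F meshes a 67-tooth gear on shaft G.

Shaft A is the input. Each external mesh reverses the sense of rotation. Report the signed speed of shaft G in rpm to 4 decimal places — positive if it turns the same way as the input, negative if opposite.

+7567.8899 rpm (same as input, |ω| = 7567.8899 rpm)

Stage 1 [75T→30T]: ω = 1801.0000×75/30 = 4502.5000 rpm, dir flips to −; running = −4502.5000
Stage 2 [73T→86T]: ω = 4502.5000×73/86 = 3821.8895 rpm, dir flips to +; running = +3821.8895
Stage 3 [46T→46T]: ω = 3821.8895×46/46 = 3821.8895 rpm, dir flips to −; running = −3821.8895
Stage 4 [89T→44T]: ω = 3821.8895×89/44 = 7730.6402 rpm, dir flips to +; running = +7730.6402
Stage 5 [93T→95T]: ω = 7730.6402×93/95 = 7567.8899 rpm, dir flips to −; running = −7567.8899
Stage 6 [67T→67T]: ω = 7567.8899×67/67 = 7567.8899 rpm, dir flips to +; running = +7567.8899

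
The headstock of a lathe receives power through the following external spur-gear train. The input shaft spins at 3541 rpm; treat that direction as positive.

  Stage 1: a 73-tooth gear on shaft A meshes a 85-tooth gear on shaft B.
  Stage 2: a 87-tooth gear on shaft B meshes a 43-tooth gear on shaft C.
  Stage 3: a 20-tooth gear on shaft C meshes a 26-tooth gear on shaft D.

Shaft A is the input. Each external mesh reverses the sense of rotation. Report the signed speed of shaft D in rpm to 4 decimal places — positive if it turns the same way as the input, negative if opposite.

Stage 1 [73T→85T]: ω = 3541.0000×73/85 = 3041.0941 rpm, dir flips to −; running = −3041.0941
Stage 2 [87T→43T]: ω = 3041.0941×87/43 = 6152.9114 rpm, dir flips to +; running = +6152.9114
Stage 3 [20T→26T]: ω = 6152.9114×20/26 = 4733.0087 rpm, dir flips to −; running = −4733.0087

-4733.0087 rpm (opposite to input, |ω| = 4733.0087 rpm)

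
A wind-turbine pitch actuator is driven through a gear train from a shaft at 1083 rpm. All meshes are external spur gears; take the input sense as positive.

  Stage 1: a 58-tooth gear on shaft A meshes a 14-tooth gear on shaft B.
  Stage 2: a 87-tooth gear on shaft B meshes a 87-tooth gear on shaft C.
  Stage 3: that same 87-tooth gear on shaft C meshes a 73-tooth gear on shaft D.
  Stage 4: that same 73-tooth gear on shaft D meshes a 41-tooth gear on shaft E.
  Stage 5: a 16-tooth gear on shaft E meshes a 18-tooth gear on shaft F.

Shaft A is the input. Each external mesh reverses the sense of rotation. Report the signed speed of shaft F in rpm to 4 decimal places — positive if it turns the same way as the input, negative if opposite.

Stage 1 [58T→14T]: ω = 1083.0000×58/14 = 4486.7143 rpm, dir flips to −; running = −4486.7143
Stage 2 [87T→87T]: ω = 4486.7143×87/87 = 4486.7143 rpm, dir flips to +; running = +4486.7143
Stage 3 [87T→73T]: ω = 4486.7143×87/73 = 5347.1800 rpm, dir flips to −; running = −5347.1800
Stage 4 [73T→41T]: ω = 5347.1800×73/41 = 9520.5889 rpm, dir flips to +; running = +9520.5889
Stage 5 [16T→18T]: ω = 9520.5889×16/18 = 8462.7456 rpm, dir flips to −; running = −8462.7456

-8462.7456 rpm (opposite to input, |ω| = 8462.7456 rpm)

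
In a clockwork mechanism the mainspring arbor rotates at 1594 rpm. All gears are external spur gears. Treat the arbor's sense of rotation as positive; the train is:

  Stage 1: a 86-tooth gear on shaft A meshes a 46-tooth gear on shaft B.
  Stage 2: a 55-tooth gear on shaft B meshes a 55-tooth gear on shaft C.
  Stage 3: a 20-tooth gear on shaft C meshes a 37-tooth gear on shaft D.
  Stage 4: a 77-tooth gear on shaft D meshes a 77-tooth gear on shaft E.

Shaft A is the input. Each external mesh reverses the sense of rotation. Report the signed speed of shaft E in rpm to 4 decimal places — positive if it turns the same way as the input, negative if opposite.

+1610.8578 rpm (same as input, |ω| = 1610.8578 rpm)

Stage 1 [86T→46T]: ω = 1594.0000×86/46 = 2980.0870 rpm, dir flips to −; running = −2980.0870
Stage 2 [55T→55T]: ω = 2980.0870×55/55 = 2980.0870 rpm, dir flips to +; running = +2980.0870
Stage 3 [20T→37T]: ω = 2980.0870×20/37 = 1610.8578 rpm, dir flips to −; running = −1610.8578
Stage 4 [77T→77T]: ω = 1610.8578×77/77 = 1610.8578 rpm, dir flips to +; running = +1610.8578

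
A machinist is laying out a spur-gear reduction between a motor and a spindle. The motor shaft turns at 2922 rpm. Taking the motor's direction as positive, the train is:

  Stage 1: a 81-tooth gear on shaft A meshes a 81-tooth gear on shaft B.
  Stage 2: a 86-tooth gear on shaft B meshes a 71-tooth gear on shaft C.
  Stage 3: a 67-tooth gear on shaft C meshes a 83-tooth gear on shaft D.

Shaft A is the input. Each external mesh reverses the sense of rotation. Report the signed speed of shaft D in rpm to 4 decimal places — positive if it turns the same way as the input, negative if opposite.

-2857.0446 rpm (opposite to input, |ω| = 2857.0446 rpm)

Stage 1 [81T→81T]: ω = 2922.0000×81/81 = 2922.0000 rpm, dir flips to −; running = −2922.0000
Stage 2 [86T→71T]: ω = 2922.0000×86/71 = 3539.3239 rpm, dir flips to +; running = +3539.3239
Stage 3 [67T→83T]: ω = 3539.3239×67/83 = 2857.0446 rpm, dir flips to −; running = −2857.0446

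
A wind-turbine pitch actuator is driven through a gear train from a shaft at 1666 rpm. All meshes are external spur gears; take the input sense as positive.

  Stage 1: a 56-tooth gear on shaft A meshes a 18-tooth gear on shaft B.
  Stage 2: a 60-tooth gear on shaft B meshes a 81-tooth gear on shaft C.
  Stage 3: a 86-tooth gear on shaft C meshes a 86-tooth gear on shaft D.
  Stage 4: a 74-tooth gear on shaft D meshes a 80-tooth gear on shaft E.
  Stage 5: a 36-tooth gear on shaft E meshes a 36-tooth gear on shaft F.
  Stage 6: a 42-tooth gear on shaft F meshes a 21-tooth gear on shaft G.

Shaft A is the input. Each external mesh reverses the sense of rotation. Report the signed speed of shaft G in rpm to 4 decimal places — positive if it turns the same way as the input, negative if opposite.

Stage 1 [56T→18T]: ω = 1666.0000×56/18 = 5183.1111 rpm, dir flips to −; running = −5183.1111
Stage 2 [60T→81T]: ω = 5183.1111×60/81 = 3839.3416 rpm, dir flips to +; running = +3839.3416
Stage 3 [86T→86T]: ω = 3839.3416×86/86 = 3839.3416 rpm, dir flips to −; running = −3839.3416
Stage 4 [74T→80T]: ω = 3839.3416×74/80 = 3551.3909 rpm, dir flips to +; running = +3551.3909
Stage 5 [36T→36T]: ω = 3551.3909×36/36 = 3551.3909 rpm, dir flips to −; running = −3551.3909
Stage 6 [42T→21T]: ω = 3551.3909×42/21 = 7102.7819 rpm, dir flips to +; running = +7102.7819

+7102.7819 rpm (same as input, |ω| = 7102.7819 rpm)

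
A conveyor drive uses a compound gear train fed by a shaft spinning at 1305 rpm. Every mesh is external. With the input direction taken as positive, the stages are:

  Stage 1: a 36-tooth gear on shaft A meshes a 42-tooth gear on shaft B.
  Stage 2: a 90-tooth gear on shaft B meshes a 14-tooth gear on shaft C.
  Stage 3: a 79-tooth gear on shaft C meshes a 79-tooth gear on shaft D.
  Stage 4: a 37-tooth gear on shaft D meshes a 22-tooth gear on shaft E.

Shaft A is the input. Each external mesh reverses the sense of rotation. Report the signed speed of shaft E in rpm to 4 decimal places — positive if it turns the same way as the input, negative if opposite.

Stage 1 [36T→42T]: ω = 1305.0000×36/42 = 1118.5714 rpm, dir flips to −; running = −1118.5714
Stage 2 [90T→14T]: ω = 1118.5714×90/14 = 7190.8163 rpm, dir flips to +; running = +7190.8163
Stage 3 [79T→79T]: ω = 7190.8163×79/79 = 7190.8163 rpm, dir flips to −; running = −7190.8163
Stage 4 [37T→22T]: ω = 7190.8163×37/22 = 12093.6456 rpm, dir flips to +; running = +12093.6456

+12093.6456 rpm (same as input, |ω| = 12093.6456 rpm)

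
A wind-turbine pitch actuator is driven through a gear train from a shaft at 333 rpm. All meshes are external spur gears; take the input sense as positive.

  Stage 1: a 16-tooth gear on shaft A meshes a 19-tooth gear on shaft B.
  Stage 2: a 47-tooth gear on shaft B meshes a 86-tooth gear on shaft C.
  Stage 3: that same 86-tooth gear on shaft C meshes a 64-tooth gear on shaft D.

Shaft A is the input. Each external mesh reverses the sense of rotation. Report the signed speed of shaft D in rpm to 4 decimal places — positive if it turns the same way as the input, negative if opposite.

Stage 1 [16T→19T]: ω = 333.0000×16/19 = 280.4211 rpm, dir flips to −; running = −280.4211
Stage 2 [47T→86T]: ω = 280.4211×47/86 = 153.2534 rpm, dir flips to +; running = +153.2534
Stage 3 [86T→64T]: ω = 153.2534×86/64 = 205.9342 rpm, dir flips to −; running = −205.9342

-205.9342 rpm (opposite to input, |ω| = 205.9342 rpm)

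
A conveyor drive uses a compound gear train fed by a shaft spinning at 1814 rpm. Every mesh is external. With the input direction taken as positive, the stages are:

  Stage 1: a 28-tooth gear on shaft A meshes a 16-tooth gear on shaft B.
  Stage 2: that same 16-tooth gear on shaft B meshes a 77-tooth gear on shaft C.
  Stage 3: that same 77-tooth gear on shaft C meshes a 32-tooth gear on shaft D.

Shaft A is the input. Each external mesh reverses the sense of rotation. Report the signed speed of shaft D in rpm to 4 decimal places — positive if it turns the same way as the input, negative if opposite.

-1587.2500 rpm (opposite to input, |ω| = 1587.2500 rpm)

Stage 1 [28T→16T]: ω = 1814.0000×28/16 = 3174.5000 rpm, dir flips to −; running = −3174.5000
Stage 2 [16T→77T]: ω = 3174.5000×16/77 = 659.6364 rpm, dir flips to +; running = +659.6364
Stage 3 [77T→32T]: ω = 659.6364×77/32 = 1587.2500 rpm, dir flips to −; running = −1587.2500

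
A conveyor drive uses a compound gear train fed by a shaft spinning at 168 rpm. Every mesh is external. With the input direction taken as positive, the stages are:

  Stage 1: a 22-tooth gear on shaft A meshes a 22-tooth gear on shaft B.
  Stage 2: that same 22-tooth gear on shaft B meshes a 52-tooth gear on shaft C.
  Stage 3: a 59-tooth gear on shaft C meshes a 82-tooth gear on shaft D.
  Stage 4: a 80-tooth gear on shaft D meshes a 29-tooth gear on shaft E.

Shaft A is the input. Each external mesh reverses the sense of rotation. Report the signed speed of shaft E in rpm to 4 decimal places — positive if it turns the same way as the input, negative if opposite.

Stage 1 [22T→22T]: ω = 168.0000×22/22 = 168.0000 rpm, dir flips to −; running = −168.0000
Stage 2 [22T→52T]: ω = 168.0000×22/52 = 71.0769 rpm, dir flips to +; running = +71.0769
Stage 3 [59T→82T]: ω = 71.0769×59/82 = 51.1407 rpm, dir flips to −; running = −51.1407
Stage 4 [80T→29T]: ω = 51.1407×80/29 = 141.0778 rpm, dir flips to +; running = +141.0778

+141.0778 rpm (same as input, |ω| = 141.0778 rpm)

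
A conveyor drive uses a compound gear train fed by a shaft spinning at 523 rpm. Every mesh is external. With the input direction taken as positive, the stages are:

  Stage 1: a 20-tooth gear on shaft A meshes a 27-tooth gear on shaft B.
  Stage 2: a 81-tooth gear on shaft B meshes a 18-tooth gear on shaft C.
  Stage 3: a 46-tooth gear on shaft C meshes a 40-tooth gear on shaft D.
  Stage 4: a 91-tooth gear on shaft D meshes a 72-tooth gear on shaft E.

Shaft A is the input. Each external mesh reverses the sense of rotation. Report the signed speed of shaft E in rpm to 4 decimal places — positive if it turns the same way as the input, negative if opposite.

+2533.8866 rpm (same as input, |ω| = 2533.8866 rpm)

Stage 1 [20T→27T]: ω = 523.0000×20/27 = 387.4074 rpm, dir flips to −; running = −387.4074
Stage 2 [81T→18T]: ω = 387.4074×81/18 = 1743.3333 rpm, dir flips to +; running = +1743.3333
Stage 3 [46T→40T]: ω = 1743.3333×46/40 = 2004.8333 rpm, dir flips to −; running = −2004.8333
Stage 4 [91T→72T]: ω = 2004.8333×91/72 = 2533.8866 rpm, dir flips to +; running = +2533.8866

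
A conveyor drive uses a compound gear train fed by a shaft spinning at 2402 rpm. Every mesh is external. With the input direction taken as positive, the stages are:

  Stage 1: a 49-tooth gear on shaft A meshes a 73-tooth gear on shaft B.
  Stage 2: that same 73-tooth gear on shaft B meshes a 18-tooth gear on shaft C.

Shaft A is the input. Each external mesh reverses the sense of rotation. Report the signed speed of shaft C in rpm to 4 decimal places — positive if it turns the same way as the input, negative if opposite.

+6538.7778 rpm (same as input, |ω| = 6538.7778 rpm)

Stage 1 [49T→73T]: ω = 2402.0000×49/73 = 1612.3014 rpm, dir flips to −; running = −1612.3014
Stage 2 [73T→18T]: ω = 1612.3014×73/18 = 6538.7778 rpm, dir flips to +; running = +6538.7778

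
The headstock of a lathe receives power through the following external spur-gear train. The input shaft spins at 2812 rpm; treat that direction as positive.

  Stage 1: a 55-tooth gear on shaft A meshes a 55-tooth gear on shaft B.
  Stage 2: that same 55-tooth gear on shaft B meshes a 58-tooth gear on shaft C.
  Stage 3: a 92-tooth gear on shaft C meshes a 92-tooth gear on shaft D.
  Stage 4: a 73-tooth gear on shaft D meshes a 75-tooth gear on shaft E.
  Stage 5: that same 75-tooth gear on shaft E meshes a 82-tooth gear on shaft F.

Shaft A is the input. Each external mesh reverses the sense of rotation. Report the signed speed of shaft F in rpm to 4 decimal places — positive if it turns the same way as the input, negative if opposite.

-2373.8814 rpm (opposite to input, |ω| = 2373.8814 rpm)

Stage 1 [55T→55T]: ω = 2812.0000×55/55 = 2812.0000 rpm, dir flips to −; running = −2812.0000
Stage 2 [55T→58T]: ω = 2812.0000×55/58 = 2666.5517 rpm, dir flips to +; running = +2666.5517
Stage 3 [92T→92T]: ω = 2666.5517×92/92 = 2666.5517 rpm, dir flips to −; running = −2666.5517
Stage 4 [73T→75T]: ω = 2666.5517×73/75 = 2595.4437 rpm, dir flips to +; running = +2595.4437
Stage 5 [75T→82T]: ω = 2595.4437×75/82 = 2373.8814 rpm, dir flips to −; running = −2373.8814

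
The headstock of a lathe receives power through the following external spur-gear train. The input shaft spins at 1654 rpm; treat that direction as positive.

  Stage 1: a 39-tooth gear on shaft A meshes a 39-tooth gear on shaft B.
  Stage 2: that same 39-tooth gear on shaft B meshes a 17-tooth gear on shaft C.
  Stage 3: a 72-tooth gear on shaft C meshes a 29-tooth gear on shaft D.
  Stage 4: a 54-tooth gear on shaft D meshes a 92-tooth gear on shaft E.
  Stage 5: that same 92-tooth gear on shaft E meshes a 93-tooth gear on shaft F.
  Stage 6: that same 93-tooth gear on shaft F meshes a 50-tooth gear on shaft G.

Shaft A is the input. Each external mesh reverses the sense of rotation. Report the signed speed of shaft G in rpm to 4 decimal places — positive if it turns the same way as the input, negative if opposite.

Stage 1 [39T→39T]: ω = 1654.0000×39/39 = 1654.0000 rpm, dir flips to −; running = −1654.0000
Stage 2 [39T→17T]: ω = 1654.0000×39/17 = 3794.4706 rpm, dir flips to +; running = +3794.4706
Stage 3 [72T→29T]: ω = 3794.4706×72/29 = 9420.7546 rpm, dir flips to −; running = −9420.7546
Stage 4 [54T→92T]: ω = 9420.7546×54/92 = 5529.5733 rpm, dir flips to +; running = +5529.5733
Stage 5 [92T→93T]: ω = 5529.5733×92/93 = 5470.1156 rpm, dir flips to −; running = −5470.1156
Stage 6 [93T→50T]: ω = 5470.1156×93/50 = 10174.4149 rpm, dir flips to +; running = +10174.4149

+10174.4149 rpm (same as input, |ω| = 10174.4149 rpm)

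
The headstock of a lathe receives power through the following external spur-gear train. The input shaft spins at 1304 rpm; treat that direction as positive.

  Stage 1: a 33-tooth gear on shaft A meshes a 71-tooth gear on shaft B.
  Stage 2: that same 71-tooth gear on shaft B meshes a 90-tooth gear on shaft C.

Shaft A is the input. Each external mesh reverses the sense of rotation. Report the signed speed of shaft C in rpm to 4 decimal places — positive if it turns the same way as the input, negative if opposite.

Stage 1 [33T→71T]: ω = 1304.0000×33/71 = 606.0845 rpm, dir flips to −; running = −606.0845
Stage 2 [71T→90T]: ω = 606.0845×71/90 = 478.1333 rpm, dir flips to +; running = +478.1333

+478.1333 rpm (same as input, |ω| = 478.1333 rpm)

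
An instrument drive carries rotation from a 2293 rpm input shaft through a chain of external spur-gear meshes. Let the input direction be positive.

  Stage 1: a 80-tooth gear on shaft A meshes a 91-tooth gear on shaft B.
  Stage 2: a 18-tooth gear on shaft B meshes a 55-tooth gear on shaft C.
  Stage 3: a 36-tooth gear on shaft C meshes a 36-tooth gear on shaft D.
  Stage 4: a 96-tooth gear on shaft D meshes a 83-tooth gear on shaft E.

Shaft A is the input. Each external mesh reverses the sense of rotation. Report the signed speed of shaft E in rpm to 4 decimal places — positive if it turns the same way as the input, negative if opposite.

Stage 1 [80T→91T]: ω = 2293.0000×80/91 = 2015.8242 rpm, dir flips to −; running = −2015.8242
Stage 2 [18T→55T]: ω = 2015.8242×18/55 = 659.7243 rpm, dir flips to +; running = +659.7243
Stage 3 [36T→36T]: ω = 659.7243×36/36 = 659.7243 rpm, dir flips to −; running = −659.7243
Stage 4 [96T→83T]: ω = 659.7243×96/83 = 763.0546 rpm, dir flips to +; running = +763.0546

+763.0546 rpm (same as input, |ω| = 763.0546 rpm)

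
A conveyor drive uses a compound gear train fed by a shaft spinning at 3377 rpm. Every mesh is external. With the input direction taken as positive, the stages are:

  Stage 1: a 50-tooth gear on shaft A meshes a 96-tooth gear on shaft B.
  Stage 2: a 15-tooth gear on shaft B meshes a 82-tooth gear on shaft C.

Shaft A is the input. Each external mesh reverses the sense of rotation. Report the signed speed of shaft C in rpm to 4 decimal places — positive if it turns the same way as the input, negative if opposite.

+321.7416 rpm (same as input, |ω| = 321.7416 rpm)

Stage 1 [50T→96T]: ω = 3377.0000×50/96 = 1758.8542 rpm, dir flips to −; running = −1758.8542
Stage 2 [15T→82T]: ω = 1758.8542×15/82 = 321.7416 rpm, dir flips to +; running = +321.7416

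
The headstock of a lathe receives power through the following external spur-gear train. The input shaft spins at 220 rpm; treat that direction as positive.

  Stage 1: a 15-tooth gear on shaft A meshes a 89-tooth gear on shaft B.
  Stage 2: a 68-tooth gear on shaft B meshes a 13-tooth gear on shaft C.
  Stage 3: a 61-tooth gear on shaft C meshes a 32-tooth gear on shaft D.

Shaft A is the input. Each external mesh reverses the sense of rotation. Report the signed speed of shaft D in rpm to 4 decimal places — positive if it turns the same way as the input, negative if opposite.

Stage 1 [15T→89T]: ω = 220.0000×15/89 = 37.0787 rpm, dir flips to −; running = −37.0787
Stage 2 [68T→13T]: ω = 37.0787×68/13 = 193.9499 rpm, dir flips to +; running = +193.9499
Stage 3 [61T→32T]: ω = 193.9499×61/32 = 369.7169 rpm, dir flips to −; running = −369.7169

-369.7169 rpm (opposite to input, |ω| = 369.7169 rpm)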